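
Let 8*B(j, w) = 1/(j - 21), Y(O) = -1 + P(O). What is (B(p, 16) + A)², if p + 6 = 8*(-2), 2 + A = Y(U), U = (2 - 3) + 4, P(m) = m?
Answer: 1/118336 ≈ 8.4505e-6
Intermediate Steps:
U = 3 (U = -1 + 4 = 3)
Y(O) = -1 + O
A = 0 (A = -2 + (-1 + 3) = -2 + 2 = 0)
p = -22 (p = -6 + 8*(-2) = -6 - 16 = -22)
B(j, w) = 1/(8*(-21 + j)) (B(j, w) = 1/(8*(j - 21)) = 1/(8*(-21 + j)))
(B(p, 16) + A)² = (1/(8*(-21 - 22)) + 0)² = ((⅛)/(-43) + 0)² = ((⅛)*(-1/43) + 0)² = (-1/344 + 0)² = (-1/344)² = 1/118336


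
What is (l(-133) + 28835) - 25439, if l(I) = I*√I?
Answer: 3396 - 133*I*√133 ≈ 3396.0 - 1533.8*I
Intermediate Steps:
l(I) = I^(3/2)
(l(-133) + 28835) - 25439 = ((-133)^(3/2) + 28835) - 25439 = (-133*I*√133 + 28835) - 25439 = (28835 - 133*I*√133) - 25439 = 3396 - 133*I*√133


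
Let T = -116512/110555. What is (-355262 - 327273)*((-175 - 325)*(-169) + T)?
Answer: -1275218497328916/22111 ≈ -5.7674e+10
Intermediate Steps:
T = -116512/110555 (T = -116512*1/110555 = -116512/110555 ≈ -1.0539)
(-355262 - 327273)*((-175 - 325)*(-169) + T) = (-355262 - 327273)*((-175 - 325)*(-169) - 116512/110555) = -682535*(-500*(-169) - 116512/110555) = -682535*(84500 - 116512/110555) = -682535*9341780988/110555 = -1275218497328916/22111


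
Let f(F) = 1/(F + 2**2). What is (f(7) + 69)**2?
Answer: 577600/121 ≈ 4773.6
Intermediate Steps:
f(F) = 1/(4 + F) (f(F) = 1/(F + 4) = 1/(4 + F))
(f(7) + 69)**2 = (1/(4 + 7) + 69)**2 = (1/11 + 69)**2 = (760/11)**2 = 577600/121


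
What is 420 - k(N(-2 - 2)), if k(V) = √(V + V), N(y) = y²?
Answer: 420 - 4*√2 ≈ 414.34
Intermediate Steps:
k(V) = √2*√V (k(V) = √(2*V) = √2*√V)
420 - k(N(-2 - 2)) = 420 - √2*√((-2 - 2)²) = 420 - √2*√((-4)²) = 420 - √2*√16 = 420 - √2*4 = 420 - 4*√2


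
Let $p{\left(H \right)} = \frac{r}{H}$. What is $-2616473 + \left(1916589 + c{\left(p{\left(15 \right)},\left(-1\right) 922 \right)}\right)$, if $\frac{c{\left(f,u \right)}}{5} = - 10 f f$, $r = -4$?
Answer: $- \frac{6298988}{9} \approx -6.9989 \cdot 10^{5}$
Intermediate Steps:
$p{\left(H \right)} = - \frac{4}{H}$
$c{\left(f,u \right)} = - 50 f^{2}$ ($c{\left(f,u \right)} = 5 - 10 f f = 5 \left(- 10 f^{2}\right) = - 50 f^{2}$)
$-2616473 + \left(1916589 + c{\left(p{\left(15 \right)},\left(-1\right) 922 \right)}\right) = -2616473 + \left(1916589 - 50 \left(- \frac{4}{15}\right)^{2}\right) = -2616473 + \left(1916589 - \frac{32}{9}\right) = -2616473 + \frac{17249269}{9} = - \frac{6298988}{9}$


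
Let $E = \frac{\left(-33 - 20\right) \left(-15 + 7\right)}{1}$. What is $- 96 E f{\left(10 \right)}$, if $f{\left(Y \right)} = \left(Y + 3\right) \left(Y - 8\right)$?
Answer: $-1058304$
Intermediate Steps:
$f{\left(Y \right)} = \left(-8 + Y\right) \left(3 + Y\right)$ ($f{\left(Y \right)} = \left(3 + Y\right) \left(-8 + Y\right) = \left(-8 + Y\right) \left(3 + Y\right)$)
$E = 424$ ($E = \left(-53\right) \left(-8\right) 1 = 424 \cdot 1 = 424$)
$- 96 E f{\left(10 \right)} = \left(-96\right) 424 \left(-24 + 10^{2} - 50\right) = - 40704 \left(-24 + 100 - 50\right) = \left(-40704\right) 26 = -1058304$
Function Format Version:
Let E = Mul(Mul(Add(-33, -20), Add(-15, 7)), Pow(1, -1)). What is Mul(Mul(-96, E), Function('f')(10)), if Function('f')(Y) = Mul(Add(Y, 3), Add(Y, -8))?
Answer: -1058304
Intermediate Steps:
Function('f')(Y) = Mul(Add(-8, Y), Add(3, Y)) (Function('f')(Y) = Mul(Add(3, Y), Add(-8, Y)) = Mul(Add(-8, Y), Add(3, Y)))
E = 424 (E = Mul(Mul(-53, -8), 1) = Mul(424, 1) = 424)
Mul(Mul(-96, E), Function('f')(10)) = Mul(Mul(-96, 424), Add(-24, Pow(10, 2), Mul(-5, 10))) = Mul(-40704, Add(-24, 100, -50)) = Mul(-40704, 26) = -1058304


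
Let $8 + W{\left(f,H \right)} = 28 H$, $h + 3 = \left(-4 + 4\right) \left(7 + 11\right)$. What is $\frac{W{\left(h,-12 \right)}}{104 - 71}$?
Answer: $- \frac{344}{33} \approx -10.424$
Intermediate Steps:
$h = -3$ ($h = -3 + \left(-4 + 4\right) \left(7 + 11\right) = -3 + 0 \cdot 18 = -3 + 0 = -3$)
$W{\left(f,H \right)} = -8 + 28 H$
$\frac{W{\left(h,-12 \right)}}{104 - 71} = \frac{-8 + 28 \left(-12\right)}{104 - 71} = \frac{-8 - 336}{33} = \left(-344\right) \frac{1}{33} = - \frac{344}{33}$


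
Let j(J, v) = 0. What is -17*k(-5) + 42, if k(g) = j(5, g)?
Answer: 42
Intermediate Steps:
k(g) = 0
-17*k(-5) + 42 = -17*0 + 42 = 0 + 42 = 42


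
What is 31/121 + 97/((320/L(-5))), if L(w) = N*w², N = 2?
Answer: 59677/3872 ≈ 15.412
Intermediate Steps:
L(w) = 2*w²
31/121 + 97/((320/L(-5))) = 31/121 + 97/((320/((2*(-5)²)))) = 31*(1/121) + 97/((320/((2*25)))) = 31/121 + 97/((320/50)) = 31/121 + 97/((320*(1/50))) = 31/121 + 97/(32/5) = 31/121 + 97*(5/32) = 31/121 + 485/32 = 59677/3872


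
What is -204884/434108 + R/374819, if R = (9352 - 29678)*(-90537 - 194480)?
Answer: 628705445602635/40677981613 ≈ 15456.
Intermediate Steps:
R = 5793255542 (R = -20326*(-285017) = 5793255542)
-204884/434108 + R/374819 = -204884/434108 + 5793255542/374819 = -204884*1/434108 + 5793255542*(1/374819) = -51221/108527 + 5793255542/374819 = 628705445602635/40677981613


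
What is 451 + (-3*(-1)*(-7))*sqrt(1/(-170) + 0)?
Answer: 451 - 21*I*sqrt(170)/170 ≈ 451.0 - 1.6106*I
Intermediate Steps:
451 + (-3*(-1)*(-7))*sqrt(1/(-170) + 0) = 451 + (3*(-7))*sqrt(-1/170 + 0) = 451 - 21*I*sqrt(170)/170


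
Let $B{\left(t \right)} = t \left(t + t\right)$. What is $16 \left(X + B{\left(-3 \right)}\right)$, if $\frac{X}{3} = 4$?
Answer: $480$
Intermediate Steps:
$X = 12$ ($X = 3 \cdot 4 = 12$)
$B{\left(t \right)} = 2 t^{2}$ ($B{\left(t \right)} = t 2 t = 2 t^{2}$)
$16 \left(X + B{\left(-3 \right)}\right) = 16 \left(12 + 2 \left(-3\right)^{2}\right) = 16 \left(12 + 2 \cdot 9\right) = 16 \left(12 + 18\right) = 16 \cdot 30 = 480$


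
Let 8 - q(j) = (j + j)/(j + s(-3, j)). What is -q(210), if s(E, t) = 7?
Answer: -188/31 ≈ -6.0645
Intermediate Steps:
q(j) = 8 - 2*j/(7 + j) (q(j) = 8 - (j + j)/(j + 7) = 8 - 2*j/(7 + j))
-q(210) = -2*(28 + 3*210)/(7 + 210) = -2*(28 + 630)/217 = -2*658/217 = -1*188/31 = -188/31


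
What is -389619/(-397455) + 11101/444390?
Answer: 11836995691/11775001830 ≈ 1.0053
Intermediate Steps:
-389619/(-397455) + 11101/444390 = -389619*(-1/397455) + 11101*(1/444390) = 129873/132485 + 11101/444390 = 11836995691/11775001830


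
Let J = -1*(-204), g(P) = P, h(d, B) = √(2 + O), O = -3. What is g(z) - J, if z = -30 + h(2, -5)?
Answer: -234 + I ≈ -234.0 + 1.0*I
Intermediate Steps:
h(d, B) = I (h(d, B) = √(2 - 3) = √(-1) = I)
z = -30 + I ≈ -30.0 + 1.0*I
J = 204
g(z) - J = (-30 + I) - 1*204 = (-30 + I) - 204 = -234 + I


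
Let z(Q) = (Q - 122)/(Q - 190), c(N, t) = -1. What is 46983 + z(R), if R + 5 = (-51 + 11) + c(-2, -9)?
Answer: 2772039/59 ≈ 46984.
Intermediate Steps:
R = -46 (R = -5 + ((-51 + 11) - 1) = -5 + (-40 - 1) = -5 - 41 = -46)
z(Q) = (-122 + Q)/(-190 + Q)
46983 + z(R) = 46983 + (-122 - 46)/(-190 - 46) = 46983 - 168/(-236) = 46983 - 1/236*(-168) = 46983 + 42/59 = 2772039/59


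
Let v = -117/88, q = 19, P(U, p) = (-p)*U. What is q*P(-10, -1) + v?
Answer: -16837/88 ≈ -191.33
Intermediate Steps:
P(U, p) = -U*p
v = -117/88 (v = -117*1/88 = -117/88 ≈ -1.3295)
q*P(-10, -1) + v = 19*(-1*(-10)*(-1)) - 117/88 = 19*(-10) - 117/88 = -190 - 117/88 = -16837/88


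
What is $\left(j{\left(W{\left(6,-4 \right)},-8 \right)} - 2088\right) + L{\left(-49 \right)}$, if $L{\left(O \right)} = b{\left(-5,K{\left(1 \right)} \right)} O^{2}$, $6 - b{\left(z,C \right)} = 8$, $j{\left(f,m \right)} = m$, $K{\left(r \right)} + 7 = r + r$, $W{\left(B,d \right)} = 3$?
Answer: $-6898$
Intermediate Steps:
$K{\left(r \right)} = -7 + 2 r$ ($K{\left(r \right)} = -7 + \left(r + r\right) = -7 + 2 r$)
$b{\left(z,C \right)} = -2$ ($b{\left(z,C \right)} = 6 - 8 = -2$)
$L{\left(O \right)} = - 2 O^{2}$
$\left(j{\left(W{\left(6,-4 \right)},-8 \right)} - 2088\right) + L{\left(-49 \right)} = \left(-8 - 2088\right) - 2 \left(-49\right)^{2} = -2096 - 4802 = -6898$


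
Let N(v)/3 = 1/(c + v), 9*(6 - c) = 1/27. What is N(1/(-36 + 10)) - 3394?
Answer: -127727812/37639 ≈ -3393.5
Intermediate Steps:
c = 1457/243 (c = 6 - ⅑/27 = 6 - ⅑*1/27 = 6 - 1/243 = 1457/243 ≈ 5.9959)
N(v) = 3/(1457/243 + v)
N(1/(-36 + 10)) - 3394 = 729/(1457 + 243/(-36 + 10)) - 3394 = 729/(1457 + 243/(-26)) - 3394 = 729/(1457 + 243*(-1/26)) - 3394 = 729/(1457 - 243/26) - 3394 = 729/(37639/26) - 3394 = 729*(26/37639) - 3394 = 18954/37639 - 3394 = -127727812/37639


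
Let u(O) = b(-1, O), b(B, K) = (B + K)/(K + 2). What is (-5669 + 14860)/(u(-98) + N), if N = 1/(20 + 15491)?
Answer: 4561971232/511895 ≈ 8911.9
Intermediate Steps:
b(B, K) = (B + K)/(2 + K)
u(O) = (-1 + O)/(2 + O)
N = 1/15511 ≈ 6.4470e-5
(-5669 + 14860)/(u(-98) + N) = (-5669 + 14860)/((-1 - 98)/(2 - 98) + 1/15511) = 9191/(-99/(-96) + 1/15511) = 9191/(-1/96*(-99) + 1/15511) = 9191/(33/32 + 1/15511) = 9191/(511895/496352) = 9191*(496352/511895) = 4561971232/511895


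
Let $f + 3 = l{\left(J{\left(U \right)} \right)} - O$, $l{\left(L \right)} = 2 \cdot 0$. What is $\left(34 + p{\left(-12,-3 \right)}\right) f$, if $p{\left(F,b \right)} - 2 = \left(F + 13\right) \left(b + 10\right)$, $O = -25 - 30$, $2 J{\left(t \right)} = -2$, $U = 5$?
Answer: $2236$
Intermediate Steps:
$J{\left(t \right)} = -1$ ($J{\left(t \right)} = \frac{1}{2} \left(-2\right) = -1$)
$l{\left(L \right)} = 0$
$O = -55$
$p{\left(F,b \right)} = 2 + \left(10 + b\right) \left(13 + F\right)$ ($p{\left(F,b \right)} = 2 + \left(F + 13\right) \left(b + 10\right) = 2 + \left(13 + F\right) \left(10 + b\right) = 2 + \left(10 + b\right) \left(13 + F\right)$)
$f = 52$ ($f = -3 + \left(0 - -55\right) = -3 + \left(0 + 55\right) = -3 + 55 = 52$)
$\left(34 + p{\left(-12,-3 \right)}\right) f = \left(34 + \left(132 + 10 \left(-12\right) + 13 \left(-3\right) - -36\right)\right) 52 = \left(34 + \left(132 - 120 - 39 + 36\right)\right) 52 = \left(34 + 9\right) 52 = 43 \cdot 52 = 2236$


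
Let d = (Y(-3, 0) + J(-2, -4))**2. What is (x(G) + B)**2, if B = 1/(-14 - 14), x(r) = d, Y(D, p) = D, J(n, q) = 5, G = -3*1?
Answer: 12321/784 ≈ 15.716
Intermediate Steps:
G = -3
d = 4 (d = (-3 + 5)**2 = 2**2 = 4)
x(r) = 4
B = -1/28 (B = 1/(-28) = -1/28 ≈ -0.035714)
(x(G) + B)**2 = (4 - 1/28)**2 = (111/28)**2 = 12321/784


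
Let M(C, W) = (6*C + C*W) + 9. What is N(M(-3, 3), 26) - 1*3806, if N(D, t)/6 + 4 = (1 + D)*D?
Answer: -1994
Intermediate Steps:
M(C, W) = 9 + 6*C + C*W
N(D, t) = -24 + 6*D*(1 + D) (N(D, t) = -24 + 6*((1 + D)*D) = -24 + 6*(D*(1 + D)) = -24 + 6*D*(1 + D))
N(M(-3, 3), 26) - 1*3806 = (-24 + 6*(9 + 6*(-3) - 3*3) + 6*(9 + 6*(-3) - 3*3)**2) - 1*3806 = (-24 + 6*(9 - 18 - 9) + 6*(9 - 18 - 9)**2) - 3806 = (-24 + 6*(-18) + 6*(-18)**2) - 3806 = (-24 - 108 + 6*324) - 3806 = (-24 - 108 + 1944) - 3806 = 1812 - 3806 = -1994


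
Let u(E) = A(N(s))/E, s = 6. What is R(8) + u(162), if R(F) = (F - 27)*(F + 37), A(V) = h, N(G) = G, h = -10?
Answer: -69260/81 ≈ -855.06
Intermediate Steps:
A(V) = -10
R(F) = (-27 + F)*(37 + F)
u(E) = -10/E
R(8) + u(162) = (-999 + 8**2 + 10*8) - 10/162 = (-999 + 64 + 80) - 10*1/162 = -855 - 5/81 = -69260/81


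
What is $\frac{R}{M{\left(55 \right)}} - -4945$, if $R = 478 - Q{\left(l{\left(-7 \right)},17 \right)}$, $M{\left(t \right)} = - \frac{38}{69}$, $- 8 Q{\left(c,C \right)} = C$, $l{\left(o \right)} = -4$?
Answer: $\frac{1238251}{304} \approx 4073.2$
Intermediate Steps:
$Q{\left(c,C \right)} = - \frac{C}{8}$
$M{\left(t \right)} = - \frac{38}{69}$ ($M{\left(t \right)} = \left(-38\right) \frac{1}{69} = - \frac{38}{69}$)
$R = \frac{3841}{8}$ ($R = 478 - \left(- \frac{1}{8}\right) 17 = 478 - - \frac{17}{8} = 478 + \frac{17}{8} = \frac{3841}{8} \approx 480.13$)
$\frac{R}{M{\left(55 \right)}} - -4945 = \frac{3841}{8 \left(- \frac{38}{69}\right)} - -4945 = \frac{3841}{8} \left(- \frac{69}{38}\right) + 4945 = - \frac{265029}{304} + 4945 = \frac{1238251}{304}$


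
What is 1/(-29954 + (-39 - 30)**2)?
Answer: -1/25193 ≈ -3.9694e-5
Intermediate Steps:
1/(-29954 + (-39 - 30)**2) = 1/(-29954 + (-69)**2) = 1/(-29954 + 4761) = 1/(-25193) = -1/25193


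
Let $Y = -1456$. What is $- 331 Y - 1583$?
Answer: $480353$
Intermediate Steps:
$- 331 Y - 1583 = \left(-331\right) \left(-1456\right) - 1583 = 481936 - 1583 = 480353$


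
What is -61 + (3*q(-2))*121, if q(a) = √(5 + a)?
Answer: -61 + 363*√3 ≈ 567.73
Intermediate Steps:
-61 + (3*q(-2))*121 = -61 + (3*√(5 - 2))*121 = -61 + (3*√3)*121 = -61 + 363*√3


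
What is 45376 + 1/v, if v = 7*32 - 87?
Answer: 6216513/137 ≈ 45376.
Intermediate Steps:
v = 137 (v = 224 - 87 = 137)
45376 + 1/v = 45376 + 1/137 = 6216513/137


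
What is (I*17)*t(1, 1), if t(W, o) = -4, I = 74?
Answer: -5032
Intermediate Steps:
(I*17)*t(1, 1) = (74*17)*(-4) = 1258*(-4) = -5032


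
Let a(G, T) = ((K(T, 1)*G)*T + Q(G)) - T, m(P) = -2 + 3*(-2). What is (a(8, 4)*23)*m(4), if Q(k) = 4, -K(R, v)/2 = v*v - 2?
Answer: -11776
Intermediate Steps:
K(R, v) = 4 - 2*v² (K(R, v) = -2*(v*v - 2) = -2*(v² - 2) = -2*(-2 + v²) = 4 - 2*v²)
m(P) = -8 (m(P) = -2 - 6 = -8)
a(G, T) = 4 - T + 2*G*T (a(G, T) = (((4 - 2*1²)*G)*T + 4) - T = (((4 - 2*1)*G)*T + 4) - T = (((4 - 2)*G)*T + 4) - T = ((2*G)*T + 4) - T = (2*G*T + 4) - T = (4 + 2*G*T) - T = 4 - T + 2*G*T)
(a(8, 4)*23)*m(4) = ((4 - 1*4 + 2*8*4)*23)*(-8) = ((4 - 4 + 64)*23)*(-8) = (64*23)*(-8) = 1472*(-8) = -11776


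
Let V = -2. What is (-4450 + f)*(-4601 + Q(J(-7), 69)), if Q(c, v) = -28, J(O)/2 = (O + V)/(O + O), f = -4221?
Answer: 40138059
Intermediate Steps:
J(O) = (-2 + O)/O (J(O) = 2*((O - 2)/(O + O)) = 2*((-2 + O)/((2*O))) = 2*((-2 + O)*(1/(2*O))) = 2*((-2 + O)/(2*O)) = (-2 + O)/O)
(-4450 + f)*(-4601 + Q(J(-7), 69)) = (-4450 - 4221)*(-4601 - 28) = -8671*(-4629) = 40138059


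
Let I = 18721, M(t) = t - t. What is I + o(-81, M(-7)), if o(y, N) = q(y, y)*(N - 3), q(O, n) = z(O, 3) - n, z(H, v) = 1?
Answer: 18475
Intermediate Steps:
M(t) = 0
q(O, n) = 1 - n
o(y, N) = (1 - y)*(-3 + N) (o(y, N) = (1 - y)*(N - 3) = (1 - y)*(-3 + N))
I + o(-81, M(-7)) = 18721 - (-1 - 81)*(-3 + 0) = 18721 - 1*(-82)*(-3) = 18721 - 246 = 18475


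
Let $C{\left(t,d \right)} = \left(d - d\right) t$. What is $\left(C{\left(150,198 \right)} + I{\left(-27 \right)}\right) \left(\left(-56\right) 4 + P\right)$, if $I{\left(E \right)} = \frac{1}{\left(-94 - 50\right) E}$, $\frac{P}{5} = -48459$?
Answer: $- \frac{242519}{3888} \approx -62.376$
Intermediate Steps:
$P = -242295$ ($P = 5 \left(-48459\right) = -242295$)
$C{\left(t,d \right)} = 0$ ($C{\left(t,d \right)} = 0 t = 0$)
$I{\left(E \right)} = - \frac{1}{144 E}$ ($I{\left(E \right)} = \frac{1}{\left(-144\right) E} = - \frac{1}{144 E}$)
$\left(C{\left(150,198 \right)} + I{\left(-27 \right)}\right) \left(\left(-56\right) 4 + P\right) = \left(0 - \frac{1}{144 \left(-27\right)}\right) \left(\left(-56\right) 4 - 242295\right) = \left(0 - - \frac{1}{3888}\right) \left(-224 - 242295\right) = \left(0 + \frac{1}{3888}\right) \left(-242519\right) = \frac{1}{3888} \left(-242519\right) = - \frac{242519}{3888}$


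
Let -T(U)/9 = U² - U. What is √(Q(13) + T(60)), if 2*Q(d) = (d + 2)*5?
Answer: I*√127290/2 ≈ 178.39*I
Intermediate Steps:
Q(d) = 5 + 5*d/2 (Q(d) = ((d + 2)*5)/2 = ((2 + d)*5)/2 = (10 + 5*d)/2 = 5 + 5*d/2)
T(U) = -9*U² + 9*U (T(U) = -9*(U² - U) = -9*U² + 9*U)
√(Q(13) + T(60)) = √((5 + (5/2)*13) + 9*60*(1 - 1*60)) = √((5 + 65/2) + 9*60*(1 - 60)) = √(75/2 + 9*60*(-59)) = √(75/2 - 31860) = √(-63645/2) = I*√127290/2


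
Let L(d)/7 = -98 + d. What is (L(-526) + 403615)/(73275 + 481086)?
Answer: 399247/554361 ≈ 0.72019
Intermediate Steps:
L(d) = -686 + 7*d (L(d) = 7*(-98 + d) = -686 + 7*d)
(L(-526) + 403615)/(73275 + 481086) = ((-686 + 7*(-526)) + 403615)/(73275 + 481086) = ((-686 - 3682) + 403615)/554361 = (-4368 + 403615)*(1/554361) = 399247*(1/554361) = 399247/554361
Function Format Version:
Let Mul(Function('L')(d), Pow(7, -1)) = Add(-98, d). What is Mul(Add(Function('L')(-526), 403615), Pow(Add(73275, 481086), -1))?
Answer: Rational(399247, 554361) ≈ 0.72019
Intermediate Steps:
Function('L')(d) = Add(-686, Mul(7, d)) (Function('L')(d) = Mul(7, Add(-98, d)) = Add(-686, Mul(7, d)))
Mul(Add(Function('L')(-526), 403615), Pow(Add(73275, 481086), -1)) = Mul(Add(Add(-686, Mul(7, -526)), 403615), Pow(Add(73275, 481086), -1)) = Mul(Add(Add(-686, -3682), 403615), Pow(554361, -1)) = Mul(Add(-4368, 403615), Rational(1, 554361)) = Mul(399247, Rational(1, 554361)) = Rational(399247, 554361)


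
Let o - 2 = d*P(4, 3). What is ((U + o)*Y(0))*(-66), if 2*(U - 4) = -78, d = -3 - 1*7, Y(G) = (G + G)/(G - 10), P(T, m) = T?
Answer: 0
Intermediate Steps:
Y(G) = 2*G/(-10 + G) (Y(G) = (2*G)/(-10 + G) = 2*G/(-10 + G))
d = -10 (d = -3 - 7 = -10)
U = -35 (U = 4 + (½)*(-78) = 4 - 39 = -35)
o = -38 (o = 2 - 10*4 = 2 - 40 = -38)
((U + o)*Y(0))*(-66) = ((-35 - 38)*(2*0/(-10 + 0)))*(-66) = -146*0/(-10)*(-66) = -146*0*(-1)/10*(-66) = -73*0*(-66) = 0*(-66) = 0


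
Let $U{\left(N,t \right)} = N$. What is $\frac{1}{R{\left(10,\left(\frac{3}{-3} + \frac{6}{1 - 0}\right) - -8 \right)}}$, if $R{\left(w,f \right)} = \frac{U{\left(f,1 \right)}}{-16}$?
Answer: $- \frac{16}{13} \approx -1.2308$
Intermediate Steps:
$R{\left(w,f \right)} = - \frac{f}{16}$ ($R{\left(w,f \right)} = \frac{f}{-16} = f \left(- \frac{1}{16}\right) = - \frac{f}{16}$)
$\frac{1}{R{\left(10,\left(\frac{3}{-3} + \frac{6}{1 - 0}\right) - -8 \right)}} = \frac{1}{\left(- \frac{1}{16}\right) \left(\left(\frac{3}{-3} + \frac{6}{1 - 0}\right) - -8\right)} = \frac{1}{\left(- \frac{1}{16}\right) \left(\left(3 \left(- \frac{1}{3}\right) + \frac{6}{1 + 0}\right) + 8\right)} = \frac{1}{\left(- \frac{1}{16}\right) \left(\left(-1 + \frac{6}{1}\right) + 8\right)} = \frac{1}{\left(- \frac{1}{16}\right) \left(\left(-1 + 6 \cdot 1\right) + 8\right)} = \frac{1}{\left(- \frac{1}{16}\right) \left(\left(-1 + 6\right) + 8\right)} = \frac{1}{\left(- \frac{1}{16}\right) \left(5 + 8\right)} = \frac{1}{\left(- \frac{1}{16}\right) 13} = \frac{1}{- \frac{13}{16}} = - \frac{16}{13}$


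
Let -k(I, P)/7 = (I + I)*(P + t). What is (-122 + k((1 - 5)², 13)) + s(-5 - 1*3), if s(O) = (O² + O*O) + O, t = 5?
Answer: -4034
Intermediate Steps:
s(O) = O + 2*O² (s(O) = (O² + O²) + O = 2*O² + O = O + 2*O²)
k(I, P) = -14*I*(5 + P) (k(I, P) = -7*(I + I)*(P + 5) = -7*2*I*(5 + P) = -14*I*(5 + P))
(-122 + k((1 - 5)², 13)) + s(-5 - 1*3) = (-122 - 14*(1 - 5)²*(5 + 13)) + (-5 - 1*3)*(1 + 2*(-5 - 1*3)) = (-122 - 14*(-4)²*18) + (-5 - 3)*(1 + 2*(-5 - 3)) = (-122 - 14*16*18) - 8*(1 + 2*(-8)) = (-122 - 4032) - 8*(1 - 16) = -4154 - 8*(-15) = -4154 + 120 = -4034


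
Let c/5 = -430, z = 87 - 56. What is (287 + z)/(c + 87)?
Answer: -318/2063 ≈ -0.15414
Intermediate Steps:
z = 31
c = -2150 (c = 5*(-430) = -2150)
(287 + z)/(c + 87) = (287 + 31)/(-2150 + 87) = 318/(-2063) = 318*(-1/2063) = -318/2063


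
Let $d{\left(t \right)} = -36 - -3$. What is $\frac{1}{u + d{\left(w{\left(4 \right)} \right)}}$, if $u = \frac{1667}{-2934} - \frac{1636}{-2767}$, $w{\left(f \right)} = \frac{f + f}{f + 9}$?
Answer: $- \frac{8118378}{267719039} \approx -0.030324$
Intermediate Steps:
$w{\left(f \right)} = \frac{2 f}{9 + f}$
$u = \frac{187435}{8118378}$ ($u = 1667 \left(- \frac{1}{2934}\right) - - \frac{1636}{2767} = - \frac{1667}{2934} + \frac{1636}{2767} = \frac{187435}{8118378} \approx 0.023088$)
$d{\left(t \right)} = -33$ ($d{\left(t \right)} = -36 + 3 = -33$)
$\frac{1}{u + d{\left(w{\left(4 \right)} \right)}} = \frac{1}{\frac{187435}{8118378} - 33} = \frac{1}{- \frac{267719039}{8118378}} = - \frac{8118378}{267719039}$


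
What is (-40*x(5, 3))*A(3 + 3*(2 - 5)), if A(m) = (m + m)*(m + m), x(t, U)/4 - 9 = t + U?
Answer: -391680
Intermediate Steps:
x(t, U) = 36 + 4*U + 4*t (x(t, U) = 36 + 4*(t + U) = 36 + 4*(U + t) = 36 + (4*U + 4*t) = 36 + 4*U + 4*t)
A(m) = 4*m² (A(m) = (2*m)*(2*m) = 4*m²)
(-40*x(5, 3))*A(3 + 3*(2 - 5)) = (-40*(36 + 4*3 + 4*5))*(4*(3 + 3*(2 - 5))²) = (-40*(36 + 12 + 20))*(4*(3 + 3*(-3))²) = (-40*68)*(4*(3 - 9)²) = -10880*(-6)² = -10880*36 = -2720*144 = -391680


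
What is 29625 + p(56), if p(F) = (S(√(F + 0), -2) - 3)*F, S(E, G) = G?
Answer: 29345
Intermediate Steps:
p(F) = -5*F (p(F) = (-2 - 3)*F = -5*F)
29625 + p(56) = 29625 - 5*56 = 29625 - 280 = 29345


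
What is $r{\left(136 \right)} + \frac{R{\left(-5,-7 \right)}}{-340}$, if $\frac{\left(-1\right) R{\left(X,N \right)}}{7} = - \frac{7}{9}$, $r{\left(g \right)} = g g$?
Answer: $\frac{56597711}{3060} \approx 18496.0$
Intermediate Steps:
$r{\left(g \right)} = g^{2}$
$R{\left(X,N \right)} = \frac{49}{9}$ ($R{\left(X,N \right)} = - 7 \left(- \frac{7}{9}\right) = - 7 \left(\left(-7\right) \frac{1}{9}\right) = \left(-7\right) \left(- \frac{7}{9}\right) = \frac{49}{9}$)
$r{\left(136 \right)} + \frac{R{\left(-5,-7 \right)}}{-340} = 136^{2} + \frac{1}{-340} \cdot \frac{49}{9} = 18496 - \frac{49}{3060} = \frac{56597711}{3060}$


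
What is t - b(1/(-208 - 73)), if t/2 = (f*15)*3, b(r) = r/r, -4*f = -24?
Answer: 539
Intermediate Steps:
f = 6 (f = -¼*(-24) = 6)
b(r) = 1
t = 540 (t = 2*((6*15)*3) = 2*(90*3) = 2*270 = 540)
t - b(1/(-208 - 73)) = 540 - 1*1 = 540 - 1 = 539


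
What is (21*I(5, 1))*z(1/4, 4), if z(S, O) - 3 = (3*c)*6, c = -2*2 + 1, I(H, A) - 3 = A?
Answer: -4284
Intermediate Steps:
I(H, A) = 3 + A
c = -3 (c = -4 + 1 = -3)
z(S, O) = -51 (z(S, O) = 3 + (3*(-3))*6 = 3 - 9*6 = 3 - 54 = -51)
(21*I(5, 1))*z(1/4, 4) = (21*(3 + 1))*(-51) = (21*4)*(-51) = 84*(-51) = -4284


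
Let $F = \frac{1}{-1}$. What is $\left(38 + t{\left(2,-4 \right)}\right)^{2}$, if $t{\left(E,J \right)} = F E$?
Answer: $1296$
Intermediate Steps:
$F = -1$
$t{\left(E,J \right)} = - E$
$\left(38 + t{\left(2,-4 \right)}\right)^{2} = \left(38 - 2\right)^{2} = 36^{2} = 1296$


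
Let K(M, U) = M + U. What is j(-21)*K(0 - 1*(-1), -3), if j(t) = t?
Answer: 42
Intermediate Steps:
j(-21)*K(0 - 1*(-1), -3) = -21*((0 - 1*(-1)) - 3) = -21*((0 + 1) - 3) = -21*(1 - 3) = -21*(-2) = 42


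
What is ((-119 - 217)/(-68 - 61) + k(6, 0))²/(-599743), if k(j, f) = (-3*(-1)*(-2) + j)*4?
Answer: -12544/1108924807 ≈ -1.1312e-5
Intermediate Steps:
k(j, f) = -24 + 4*j (k(j, f) = (3*(-2) + j)*4 = (-6 + j)*4 = -24 + 4*j)
((-119 - 217)/(-68 - 61) + k(6, 0))²/(-599743) = ((-119 - 217)/(-68 - 61) + (-24 + 4*6))²/(-599743) = (-336/(-129) + (-24 + 24))²*(-1/599743) = (-336*(-1/129) + 0)²*(-1/599743) = (112/43 + 0)²*(-1/599743) = (112/43)²*(-1/599743) = (12544/1849)*(-1/599743) = -12544/1108924807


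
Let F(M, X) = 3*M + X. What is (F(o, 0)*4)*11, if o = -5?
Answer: -660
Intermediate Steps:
F(M, X) = X + 3*M
(F(o, 0)*4)*11 = ((0 + 3*(-5))*4)*11 = ((0 - 15)*4)*11 = -15*4*11 = -60*11 = -660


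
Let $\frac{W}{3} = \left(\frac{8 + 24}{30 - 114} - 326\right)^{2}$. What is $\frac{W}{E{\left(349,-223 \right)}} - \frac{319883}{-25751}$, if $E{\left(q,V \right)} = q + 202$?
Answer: $\frac{1235622427667}{2085753747} \approx 592.41$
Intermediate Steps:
$E{\left(q,V \right)} = 202 + q$
$W = \frac{46977316}{147}$ ($W = 3 \left(\frac{8 + 24}{30 - 114} - 326\right)^{2} = 3 \left(\frac{32}{-84} - 326\right)^{2} = 3 \left(32 \left(- \frac{1}{84}\right) - 326\right)^{2} = 3 \left(- \frac{8}{21} - 326\right)^{2} = 3 \left(- \frac{6854}{21}\right)^{2} = 3 \cdot \frac{46977316}{441} = \frac{46977316}{147} \approx 3.1957 \cdot 10^{5}$)
$\frac{W}{E{\left(349,-223 \right)}} - \frac{319883}{-25751} = \frac{46977316}{147 \left(202 + 349\right)} - \frac{319883}{-25751} = \frac{46977316}{147 \cdot 551} - - \frac{319883}{25751} = \frac{46977316}{147} \cdot \frac{1}{551} + \frac{319883}{25751} = \frac{46977316}{80997} + \frac{319883}{25751} = \frac{1235622427667}{2085753747}$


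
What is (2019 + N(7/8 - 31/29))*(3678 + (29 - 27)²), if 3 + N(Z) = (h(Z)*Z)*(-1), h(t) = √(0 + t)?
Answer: 7422912 + 248535*I*√290/13456 ≈ 7.4229e+6 + 314.54*I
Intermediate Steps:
h(t) = √t
N(Z) = -3 - Z^(3/2) (N(Z) = -3 + (√Z*Z)*(-1) = -3 + Z^(3/2)*(-1) = -3 - Z^(3/2))
(2019 + N(7/8 - 31/29))*(3678 + (29 - 27)²) = (2019 + (-3 - (7/8 - 31/29)^(3/2)))*(3678 + (29 - 27)²) = (2019 + (-3 - (7*(⅛) - 31*1/29)^(3/2)))*(3678 + 2²) = (2019 + (-3 - (7/8 - 31/29)^(3/2)))*(3678 + 4) = (2019 + (-3 - (-45/232)^(3/2)))*3682 = (2019 + (-3 - (-135)*I*√290/26912))*3682 = (2019 + (-3 + 135*I*√290/26912))*3682 = (2016 + 135*I*√290/26912)*3682 = 7422912 + 248535*I*√290/13456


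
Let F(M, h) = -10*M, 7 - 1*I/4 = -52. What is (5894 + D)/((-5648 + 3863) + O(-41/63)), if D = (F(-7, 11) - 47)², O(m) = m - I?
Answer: -404649/127364 ≈ -3.1771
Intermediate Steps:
I = 236 (I = 28 - 4*(-52) = 28 + 208 = 236)
O(m) = -236 + m (O(m) = m - 1*236 = m - 236 = -236 + m)
D = 529 (D = (-10*(-7) - 47)² = (70 - 47)² = 23² = 529)
(5894 + D)/((-5648 + 3863) + O(-41/63)) = (5894 + 529)/((-5648 + 3863) + (-236 - 41/63)) = 6423/(-1785 + (-236 - 41*1/63)) = 6423/(-1785 + (-236 - 41/63)) = 6423/(-1785 - 14909/63) = 6423/(-127364/63) = 6423*(-63/127364) = -404649/127364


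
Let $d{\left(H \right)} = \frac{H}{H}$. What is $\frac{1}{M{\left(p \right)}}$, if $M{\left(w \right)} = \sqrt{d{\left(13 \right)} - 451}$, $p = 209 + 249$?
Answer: $- \frac{i \sqrt{2}}{30} \approx - 0.04714 i$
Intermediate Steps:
$d{\left(H \right)} = 1$
$p = 458$
$M{\left(w \right)} = 15 i \sqrt{2}$ ($M{\left(w \right)} = \sqrt{1 - 451} = \sqrt{-450} = 15 i \sqrt{2}$)
$\frac{1}{M{\left(p \right)}} = \frac{1}{15 i \sqrt{2}} = - \frac{i \sqrt{2}}{30}$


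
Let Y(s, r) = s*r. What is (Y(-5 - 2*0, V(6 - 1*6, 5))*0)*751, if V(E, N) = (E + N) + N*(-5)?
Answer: 0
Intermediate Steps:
V(E, N) = E - 4*N (V(E, N) = (E + N) - 5*N = E - 4*N)
Y(s, r) = r*s
(Y(-5 - 2*0, V(6 - 1*6, 5))*0)*751 = ((((6 - 1*6) - 4*5)*(-5 - 2*0))*0)*751 = ((((6 - 6) - 20)*(-5 + 0))*0)*751 = (((0 - 20)*(-5))*0)*751 = (-20*(-5)*0)*751 = (100*0)*751 = 0*751 = 0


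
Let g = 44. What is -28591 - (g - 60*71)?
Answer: -24375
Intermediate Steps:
-28591 - (g - 60*71) = -28591 - (44 - 60*71) = -28591 - (44 - 4260) = -28591 - 1*(-4216) = -28591 + 4216 = -24375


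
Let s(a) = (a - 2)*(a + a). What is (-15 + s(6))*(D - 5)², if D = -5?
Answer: 3300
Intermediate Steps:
s(a) = 2*a*(-2 + a) (s(a) = (-2 + a)*(2*a) = 2*a*(-2 + a))
(-15 + s(6))*(D - 5)² = (-15 + 2*6*(-2 + 6))*(-5 - 5)² = (-15 + 2*6*4)*(-10)² = (-15 + 48)*100 = 33*100 = 3300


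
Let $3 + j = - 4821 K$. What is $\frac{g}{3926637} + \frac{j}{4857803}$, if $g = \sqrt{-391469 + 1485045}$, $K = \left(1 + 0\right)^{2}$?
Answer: $- \frac{4824}{4857803} + \frac{34 \sqrt{946}}{3926637} \approx -0.00072672$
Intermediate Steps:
$K = 1$ ($K = 1^{2} = 1$)
$j = -4824$ ($j = -3 - 4821 = -4824$)
$g = 34 \sqrt{946}$ ($g = \sqrt{1093576} = 34 \sqrt{946} \approx 1045.7$)
$\frac{g}{3926637} + \frac{j}{4857803} = \frac{34 \sqrt{946}}{3926637} - \frac{4824}{4857803} = - \frac{4824}{4857803} + \frac{34 \sqrt{946}}{3926637}$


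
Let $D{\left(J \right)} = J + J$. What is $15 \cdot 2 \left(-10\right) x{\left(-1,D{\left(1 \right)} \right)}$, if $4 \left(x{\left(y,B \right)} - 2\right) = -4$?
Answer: $-300$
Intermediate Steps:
$D{\left(J \right)} = 2 J$
$x{\left(y,B \right)} = 1$ ($x{\left(y,B \right)} = 2 + \frac{1}{4} \left(-4\right) = 2 - 1 = 1$)
$15 \cdot 2 \left(-10\right) x{\left(-1,D{\left(1 \right)} \right)} = 15 \cdot 2 \left(-10\right) 1 = 15 \left(-20\right) 1 = \left(-300\right) 1 = -300$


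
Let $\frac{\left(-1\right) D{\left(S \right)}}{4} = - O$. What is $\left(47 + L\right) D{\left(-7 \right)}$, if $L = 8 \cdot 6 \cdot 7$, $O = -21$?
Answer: $-32172$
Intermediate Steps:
$D{\left(S \right)} = -84$ ($D{\left(S \right)} = - 4 \left(\left(-1\right) \left(-21\right)\right) = \left(-4\right) 21 = -84$)
$L = 336$ ($L = 48 \cdot 7 = 336$)
$\left(47 + L\right) D{\left(-7 \right)} = \left(47 + 336\right) \left(-84\right) = 383 \left(-84\right) = -32172$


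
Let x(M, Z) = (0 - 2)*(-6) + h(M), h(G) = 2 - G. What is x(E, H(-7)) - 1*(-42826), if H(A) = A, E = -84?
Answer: 42924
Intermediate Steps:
x(M, Z) = 14 - M (x(M, Z) = (0 - 2)*(-6) + (2 - M) = -2*(-6) + (2 - M) = 12 + (2 - M) = 14 - M)
x(E, H(-7)) - 1*(-42826) = (14 - 1*(-84)) - 1*(-42826) = (14 + 84) + 42826 = 98 + 42826 = 42924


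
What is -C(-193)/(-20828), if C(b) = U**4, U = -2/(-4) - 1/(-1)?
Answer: 81/333248 ≈ 0.00024306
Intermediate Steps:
U = 3/2 (U = -2*(-1/4) - 1*(-1) = 1/2 + 1 = 3/2 ≈ 1.5000)
C(b) = 81/16 (C(b) = (3/2)**4 = 81/16)
-C(-193)/(-20828) = -81/(16*(-20828)) = -81*(-1)/(16*20828) = -1*(-81/333248) = 81/333248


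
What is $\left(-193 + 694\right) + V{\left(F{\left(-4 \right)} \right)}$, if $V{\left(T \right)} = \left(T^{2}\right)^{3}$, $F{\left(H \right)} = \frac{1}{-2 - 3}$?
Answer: $\frac{7828126}{15625} \approx 501.0$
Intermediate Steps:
$F{\left(H \right)} = - \frac{1}{5}$ ($F{\left(H \right)} = \frac{1}{-5} = - \frac{1}{5}$)
$V{\left(T \right)} = T^{6}$
$\left(-193 + 694\right) + V{\left(F{\left(-4 \right)} \right)} = \left(-193 + 694\right) + \left(- \frac{1}{5}\right)^{6} = 501 + \frac{1}{15625} = \frac{7828126}{15625}$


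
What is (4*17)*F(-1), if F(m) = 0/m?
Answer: 0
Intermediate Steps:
F(m) = 0
(4*17)*F(-1) = (4*17)*0 = 68*0 = 0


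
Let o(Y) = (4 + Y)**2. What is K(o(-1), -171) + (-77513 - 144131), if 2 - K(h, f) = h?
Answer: -221651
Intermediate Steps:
K(h, f) = 2 - h
K(o(-1), -171) + (-77513 - 144131) = (2 - (4 - 1)**2) + (-77513 - 144131) = (2 - 1*3**2) - 221644 = (2 - 1*9) - 221644 = (2 - 9) - 221644 = -7 - 221644 = -221651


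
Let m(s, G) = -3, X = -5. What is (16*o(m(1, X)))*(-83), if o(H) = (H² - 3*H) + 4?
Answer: -29216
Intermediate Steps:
o(H) = 4 + H² - 3*H
(16*o(m(1, X)))*(-83) = (16*(4 + (-3)² - 3*(-3)))*(-83) = (16*(4 + 9 + 9))*(-83) = (16*22)*(-83) = 352*(-83) = -29216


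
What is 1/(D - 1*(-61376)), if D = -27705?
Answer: 1/33671 ≈ 2.9699e-5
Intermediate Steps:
1/(D - 1*(-61376)) = 1/(-27705 - 1*(-61376)) = 1/(-27705 + 61376) = 1/33671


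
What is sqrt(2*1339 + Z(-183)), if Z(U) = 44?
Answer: sqrt(2722) ≈ 52.173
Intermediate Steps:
sqrt(2*1339 + Z(-183)) = sqrt(2*1339 + 44) = sqrt(2678 + 44) = sqrt(2722)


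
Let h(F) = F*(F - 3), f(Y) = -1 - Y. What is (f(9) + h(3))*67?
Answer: -670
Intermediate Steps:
h(F) = F*(-3 + F)
(f(9) + h(3))*67 = ((-1 - 1*9) + 3*(-3 + 3))*67 = ((-1 - 9) + 3*0)*67 = (-10 + 0)*67 = -10*67 = -670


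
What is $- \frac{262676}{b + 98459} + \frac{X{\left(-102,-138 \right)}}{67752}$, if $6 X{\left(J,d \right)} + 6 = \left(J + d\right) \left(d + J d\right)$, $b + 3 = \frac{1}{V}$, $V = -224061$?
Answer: $- \frac{16286571046142087}{1494619270265880} \approx -10.897$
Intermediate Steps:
$b = - \frac{672184}{224061}$ ($b = -3 + \frac{1}{-224061} = -3 - \frac{1}{224061} = - \frac{672184}{224061} \approx -3.0$)
$X{\left(J,d \right)} = -1 + \frac{\left(J + d\right) \left(d + J d\right)}{6}$
$- \frac{262676}{b + 98459} + \frac{X{\left(-102,-138 \right)}}{67752} = - \frac{262676}{- \frac{672184}{224061} + 98459} + \frac{-1 + \frac{\left(-138\right)^{2}}{6} + \frac{1}{6} \left(-102\right) \left(-138\right) + \frac{1}{6} \left(-102\right) \left(-138\right)^{2} + \frac{1}{6} \left(-138\right) \left(-102\right)^{2}}{67752} = - \frac{262676}{\frac{22060149815}{224061}} + \left(-1 + \frac{1}{6} \cdot 19044 + 2346 + \frac{1}{6} \left(-102\right) 19044 + \frac{1}{6} \left(-138\right) 10404\right) \frac{1}{67752} = \left(-262676\right) \frac{224061}{22060149815} + \left(-1 + 3174 + 2346 - 323748 - 239292\right) \frac{1}{67752} = - \frac{58855447236}{22060149815} - \frac{557521}{67752} = - \frac{16286571046142087}{1494619270265880}$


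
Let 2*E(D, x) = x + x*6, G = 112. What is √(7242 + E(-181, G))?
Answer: √7634 ≈ 87.373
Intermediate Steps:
E(D, x) = 7*x/2 (E(D, x) = (x + x*6)/2 = (x + 6*x)/2 = (7*x)/2 = 7*x/2)
√(7242 + E(-181, G)) = √(7242 + (7/2)*112) = √(7242 + 392) = √7634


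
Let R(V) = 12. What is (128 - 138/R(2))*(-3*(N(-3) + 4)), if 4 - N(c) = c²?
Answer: 699/2 ≈ 349.50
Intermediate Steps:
N(c) = 4 - c²
(128 - 138/R(2))*(-3*(N(-3) + 4)) = (128 - 138/12)*(-3*((4 - 1*(-3)²) + 4)) = (128 - 138*1/12)*(-3*((4 - 1*9) + 4)) = (128 - 23/2)*(-3*((4 - 9) + 4)) = 233*(-3*(-5 + 4))/2 = 233*(-3*(-1))/2 = (233/2)*3 = 699/2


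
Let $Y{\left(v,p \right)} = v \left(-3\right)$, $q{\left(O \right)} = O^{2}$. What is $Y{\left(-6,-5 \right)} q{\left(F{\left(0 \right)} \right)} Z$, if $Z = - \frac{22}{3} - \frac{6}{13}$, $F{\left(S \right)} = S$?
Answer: $0$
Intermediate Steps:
$Y{\left(v,p \right)} = - 3 v$
$Z = - \frac{304}{39}$ ($Z = \left(-22\right) \frac{1}{3} - \frac{6}{13} = - \frac{22}{3} - \frac{6}{13} = - \frac{304}{39} \approx -7.7949$)
$Y{\left(-6,-5 \right)} q{\left(F{\left(0 \right)} \right)} Z = \left(-3\right) \left(-6\right) 0^{2} \left(- \frac{304}{39}\right) = 18 \cdot 0 \left(- \frac{304}{39}\right) = 0 \left(- \frac{304}{39}\right) = 0$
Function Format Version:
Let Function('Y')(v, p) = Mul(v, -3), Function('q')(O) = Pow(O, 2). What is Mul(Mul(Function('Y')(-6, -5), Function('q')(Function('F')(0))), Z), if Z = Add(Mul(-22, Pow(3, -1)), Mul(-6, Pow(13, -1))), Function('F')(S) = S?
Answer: 0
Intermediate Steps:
Function('Y')(v, p) = Mul(-3, v)
Z = Rational(-304, 39) (Z = Add(Mul(-22, Rational(1, 3)), Mul(-6, Rational(1, 13))) = Add(Rational(-22, 3), Rational(-6, 13)) = Rational(-304, 39) ≈ -7.7949)
Mul(Mul(Function('Y')(-6, -5), Function('q')(Function('F')(0))), Z) = Mul(Mul(Mul(-3, -6), Pow(0, 2)), Rational(-304, 39)) = Mul(Mul(18, 0), Rational(-304, 39)) = Mul(0, Rational(-304, 39)) = 0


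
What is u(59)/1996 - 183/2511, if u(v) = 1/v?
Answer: -7182767/98568468 ≈ -0.072871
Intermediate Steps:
u(59)/1996 - 183/2511 = 1/(59*1996) - 183/2511 = (1/59)*(1/1996) - 183*1/2511 = 1/117764 - 61/837 = -7182767/98568468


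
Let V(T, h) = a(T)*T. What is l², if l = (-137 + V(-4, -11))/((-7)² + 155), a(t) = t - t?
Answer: 18769/41616 ≈ 0.45100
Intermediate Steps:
a(t) = 0
V(T, h) = 0 (V(T, h) = 0*T = 0)
l = -137/204 (l = (-137 + 0)/((-7)² + 155) = -137/(49 + 155) = -137/204 ≈ -0.67157)
l² = (-137/204)² = 18769/41616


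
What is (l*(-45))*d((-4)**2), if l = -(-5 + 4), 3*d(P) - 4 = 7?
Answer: -165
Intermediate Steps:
d(P) = 11/3 (d(P) = 4/3 + (1/3)*7 = 4/3 + 7/3 = 11/3)
l = 1 (l = -1*(-1) = 1)
(l*(-45))*d((-4)**2) = (1*(-45))*(11/3) = -45*11/3 = -165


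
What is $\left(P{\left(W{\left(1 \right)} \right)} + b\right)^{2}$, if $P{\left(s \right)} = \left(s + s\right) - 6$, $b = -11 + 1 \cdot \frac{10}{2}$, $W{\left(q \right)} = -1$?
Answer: $196$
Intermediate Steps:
$b = -6$ ($b = -11 + 1 \cdot 10 \cdot \frac{1}{2} = -11 + 1 \cdot 5 = -11 + 5 = -6$)
$P{\left(s \right)} = -6 + 2 s$ ($P{\left(s \right)} = 2 s - 6 = -6 + 2 s$)
$\left(P{\left(W{\left(1 \right)} \right)} + b\right)^{2} = \left(\left(-6 + 2 \left(-1\right)\right) - 6\right)^{2} = \left(\left(-6 - 2\right) - 6\right)^{2} = \left(-8 - 6\right)^{2} = \left(-14\right)^{2} = 196$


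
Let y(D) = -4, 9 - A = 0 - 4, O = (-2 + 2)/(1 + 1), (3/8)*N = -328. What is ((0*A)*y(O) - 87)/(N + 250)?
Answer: 261/1874 ≈ 0.13927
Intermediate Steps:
N = -2624/3 (N = (8/3)*(-328) = -2624/3 ≈ -874.67)
O = 0 (O = 0/2 = 0*(1/2) = 0)
A = 13 (A = 9 - (0 - 4) = 9 - 1*(-4) = 9 + 4 = 13)
((0*A)*y(O) - 87)/(N + 250) = ((0*13)*(-4) - 87)/(-2624/3 + 250) = (0*(-4) - 87)/(-1874/3) = (0 - 87)*(-3/1874) = -87*(-3/1874) = 261/1874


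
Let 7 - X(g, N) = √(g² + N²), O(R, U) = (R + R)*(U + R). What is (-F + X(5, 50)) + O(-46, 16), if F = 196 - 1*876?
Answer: 3447 - 5*√101 ≈ 3396.8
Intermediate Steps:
O(R, U) = 2*R*(R + U) (O(R, U) = (2*R)*(R + U) = 2*R*(R + U))
F = -680 (F = 196 - 876 = -680)
X(g, N) = 7 - √(N² + g²) (X(g, N) = 7 - √(g² + N²) = 7 - √(N² + g²))
(-F + X(5, 50)) + O(-46, 16) = (-1*(-680) + (7 - √(50² + 5²))) + 2*(-46)*(-46 + 16) = (680 + (7 - √(2500 + 25))) + 2*(-46)*(-30) = (680 + (7 - √2525)) + 2760 = (680 + (7 - 5*√101)) + 2760 = (687 - 5*√101) + 2760 = 3447 - 5*√101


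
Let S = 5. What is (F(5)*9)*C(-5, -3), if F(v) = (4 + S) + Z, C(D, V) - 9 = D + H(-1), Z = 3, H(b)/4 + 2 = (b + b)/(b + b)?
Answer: 0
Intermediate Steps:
H(b) = -4 (H(b) = -8 + 4*((b + b)/(b + b)) = -8 + 4*((2*b)/((2*b))) = -8 + 4*((2*b)*(1/(2*b))) = -8 + 4*1 = -8 + 4 = -4)
C(D, V) = 5 + D (C(D, V) = 9 + (D - 4) = 9 + (-4 + D) = 5 + D)
F(v) = 12 (F(v) = (4 + 5) + 3 = 9 + 3 = 12)
(F(5)*9)*C(-5, -3) = (12*9)*(5 - 5) = 108*0 = 0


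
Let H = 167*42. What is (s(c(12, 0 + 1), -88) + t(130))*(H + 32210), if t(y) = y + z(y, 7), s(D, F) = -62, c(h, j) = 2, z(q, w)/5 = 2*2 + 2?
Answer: 3843952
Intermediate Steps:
z(q, w) = 30 (z(q, w) = 5*(2*2 + 2) = 5*(4 + 2) = 5*6 = 30)
H = 7014
t(y) = 30 + y (t(y) = y + 30 = 30 + y)
(s(c(12, 0 + 1), -88) + t(130))*(H + 32210) = (-62 + (30 + 130))*(7014 + 32210) = (-62 + 160)*39224 = 98*39224 = 3843952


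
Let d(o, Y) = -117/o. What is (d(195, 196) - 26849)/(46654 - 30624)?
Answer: -67124/40075 ≈ -1.6750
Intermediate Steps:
(d(195, 196) - 26849)/(46654 - 30624) = (-117/195 - 26849)/(46654 - 30624) = (-117*1/195 - 26849)/16030 = (-⅗ - 26849)*(1/16030) = -134248/5*1/16030 = -67124/40075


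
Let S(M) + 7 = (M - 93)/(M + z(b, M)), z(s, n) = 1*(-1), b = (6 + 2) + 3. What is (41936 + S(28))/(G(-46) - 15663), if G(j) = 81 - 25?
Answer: -1132018/421389 ≈ -2.6864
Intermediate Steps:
b = 11 (b = 8 + 3 = 11)
G(j) = 56
z(s, n) = -1
S(M) = -7 + (-93 + M)/(-1 + M) (S(M) = -7 + (M - 93)/(M - 1) = -7 + (-93 + M)/(-1 + M))
(41936 + S(28))/(G(-46) - 15663) = (41936 + 2*(-43 - 3*28)/(-1 + 28))/(56 - 15663) = (41936 + 2*(-43 - 84)/27)/(-15607) = (41936 + 2*(1/27)*(-127))*(-1/15607) = (41936 - 254/27)*(-1/15607) = (1132018/27)*(-1/15607) = -1132018/421389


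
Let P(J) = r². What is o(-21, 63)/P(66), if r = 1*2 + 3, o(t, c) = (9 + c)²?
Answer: 5184/25 ≈ 207.36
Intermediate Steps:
r = 5 (r = 2 + 3 = 5)
P(J) = 25 (P(J) = 5² = 25)
o(-21, 63)/P(66) = (9 + 63)²/25 = 72²*(1/25) = 5184*(1/25) = 5184/25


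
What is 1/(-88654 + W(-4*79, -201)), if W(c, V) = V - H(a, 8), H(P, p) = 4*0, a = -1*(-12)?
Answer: -1/88855 ≈ -1.1254e-5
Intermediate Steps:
a = 12
H(P, p) = 0
W(c, V) = V (W(c, V) = V - 1*0 = V + 0 = V)
1/(-88654 + W(-4*79, -201)) = 1/(-88654 - 201) = 1/(-88855) = -1/88855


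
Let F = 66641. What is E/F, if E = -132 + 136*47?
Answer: 6260/66641 ≈ 0.093936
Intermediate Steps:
E = 6260 (E = -132 + 6392 = 6260)
E/F = 6260/66641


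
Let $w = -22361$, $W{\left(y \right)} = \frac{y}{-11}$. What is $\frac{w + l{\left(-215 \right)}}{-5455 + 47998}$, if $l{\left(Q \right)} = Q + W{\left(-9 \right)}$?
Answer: $- \frac{8563}{16137} \approx -0.53064$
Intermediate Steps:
$W{\left(y \right)} = - \frac{y}{11}$ ($W{\left(y \right)} = y \left(- \frac{1}{11}\right) = - \frac{y}{11}$)
$l{\left(Q \right)} = \frac{9}{11} + Q$ ($l{\left(Q \right)} = Q - - \frac{9}{11} = Q + \frac{9}{11} = \frac{9}{11} + Q$)
$\frac{w + l{\left(-215 \right)}}{-5455 + 47998} = \frac{-22361 + \left(\frac{9}{11} - 215\right)}{-5455 + 47998} = \frac{-22361 - \frac{2356}{11}}{42543} = \left(- \frac{248327}{11}\right) \frac{1}{42543} = - \frac{8563}{16137}$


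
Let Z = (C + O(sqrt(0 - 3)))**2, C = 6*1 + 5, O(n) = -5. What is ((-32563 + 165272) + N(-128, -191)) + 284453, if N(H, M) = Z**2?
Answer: 418458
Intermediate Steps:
C = 11 (C = 6 + 5 = 11)
Z = 36 (Z = (11 - 5)**2 = 6**2 = 36)
N(H, M) = 1296 (N(H, M) = 36**2 = 1296)
((-32563 + 165272) + N(-128, -191)) + 284453 = ((-32563 + 165272) + 1296) + 284453 = (132709 + 1296) + 284453 = 134005 + 284453 = 418458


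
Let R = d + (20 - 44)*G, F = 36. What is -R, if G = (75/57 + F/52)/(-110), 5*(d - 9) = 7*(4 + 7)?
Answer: -337426/13585 ≈ -24.838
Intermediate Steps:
d = 122/5 (d = 9 + (7*(4 + 7))/5 = 9 + (7*11)/5 = 9 + (⅕)*77 = 9 + 77/5 = 122/5 ≈ 24.400)
G = -248/13585 (G = (75/57 + 36/52)/(-110) = (75*(1/57) + 36*(1/52))*(-1/110) = (25/19 + 9/13)*(-1/110) = (496/247)*(-1/110) = -248/13585 ≈ -0.018255)
R = 337426/13585 (R = 122/5 + (20 - 44)*(-248/13585) = 122/5 - 24*(-248/13585) = 122/5 + 5952/13585 = 337426/13585 ≈ 24.838)
-R = -1*337426/13585 = -337426/13585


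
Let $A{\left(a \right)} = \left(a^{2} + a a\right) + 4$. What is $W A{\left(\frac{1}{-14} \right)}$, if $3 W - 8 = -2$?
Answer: $\frac{393}{49} \approx 8.0204$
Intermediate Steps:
$A{\left(a \right)} = 4 + 2 a^{2}$ ($A{\left(a \right)} = \left(a^{2} + a^{2}\right) + 4 = 2 a^{2} + 4 = 4 + 2 a^{2}$)
$W = 2$ ($W = \frac{8}{3} + \frac{1}{3} \left(-2\right) = \frac{8}{3} - \frac{2}{3} = 2$)
$W A{\left(\frac{1}{-14} \right)} = 2 \left(4 + 2 \left(\frac{1}{-14}\right)^{2}\right) = 2 \left(4 + 2 \left(- \frac{1}{14}\right)^{2}\right) = 2 \left(4 + 2 \cdot \frac{1}{196}\right) = 2 \left(4 + \frac{1}{98}\right) = 2 \cdot \frac{393}{98} = \frac{393}{49}$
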